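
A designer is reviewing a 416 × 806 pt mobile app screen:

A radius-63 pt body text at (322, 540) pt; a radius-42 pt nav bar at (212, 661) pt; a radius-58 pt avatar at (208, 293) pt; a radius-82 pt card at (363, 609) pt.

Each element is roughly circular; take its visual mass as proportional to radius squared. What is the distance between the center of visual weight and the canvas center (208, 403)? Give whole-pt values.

≈ 159 pt

r² weights: body text 63² = 3969, nav bar 42² = 1764, avatar 58² = 3364, card 82² = 6724. Total = 15821.
x: (3969·322 + 1764·212 + 3364·208 + 6724·363) / 15821 = 4792510 / 15821 ≈ 302.92
y: (3969·540 + 1764·661 + 3364·293 + 6724·609) / 15821 = 8389832 / 15821 ≈ 530.30
Relative to (208, 403): Δ = (94.92, 127.30); |Δ| = √(94.92² + 127.30²) ≈ 158.79.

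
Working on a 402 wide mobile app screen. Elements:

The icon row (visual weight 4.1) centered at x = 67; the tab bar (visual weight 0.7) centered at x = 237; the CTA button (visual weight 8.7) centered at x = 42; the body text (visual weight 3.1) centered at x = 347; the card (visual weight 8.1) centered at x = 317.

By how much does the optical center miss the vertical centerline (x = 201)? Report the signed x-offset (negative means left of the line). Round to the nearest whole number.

≈ -21

Total weight = 4.1 + 0.7 + 8.7 + 3.1 + 8.1 = 24.7.
Σw·x = 4.1·67 + 0.7·237 + 8.7·42 + 3.1·347 + 8.1·317 = 4449.4, so x̄ = 4449.4/24.7 ≈ 180.14.
Against x = 201, that's 180.14 − 201 = -20.86.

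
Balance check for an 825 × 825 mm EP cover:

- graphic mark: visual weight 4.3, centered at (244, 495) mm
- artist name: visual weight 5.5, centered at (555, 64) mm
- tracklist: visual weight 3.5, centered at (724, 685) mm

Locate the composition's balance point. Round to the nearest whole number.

(499, 367)

Weights sum to 4.3 + 5.5 + 3.5 = 13.3.
Σw·x = 4.3·244 + 5.5·555 + 3.5·724 = 6635.7, so x̄ = 6635.7/13.3 ≈ 498.92.
Σw·y = 4.3·495 + 5.5·64 + 3.5·685 = 4878.0, so ȳ = 4878.0/13.3 ≈ 366.77.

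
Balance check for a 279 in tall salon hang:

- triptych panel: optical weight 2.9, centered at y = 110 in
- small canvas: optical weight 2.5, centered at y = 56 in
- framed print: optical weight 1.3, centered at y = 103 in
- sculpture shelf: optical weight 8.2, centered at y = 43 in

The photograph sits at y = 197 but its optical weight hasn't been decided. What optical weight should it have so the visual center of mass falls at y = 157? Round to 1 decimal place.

Fixed elements: Σw = 2.9 + 2.5 + 1.3 + 8.2 = 14.9, Σw·y = 2.9·110 + 2.5·56 + 1.3·103 + 8.2·43 = 945.5.
For the centroid to hit 157: (945.5 + w·197) / (14.9 + w) = 157.
Solving: w = (157·14.9 − 945.5) / (197 − 157) = 1393.8 / 40 ≈ 34.84.

w ≈ 34.8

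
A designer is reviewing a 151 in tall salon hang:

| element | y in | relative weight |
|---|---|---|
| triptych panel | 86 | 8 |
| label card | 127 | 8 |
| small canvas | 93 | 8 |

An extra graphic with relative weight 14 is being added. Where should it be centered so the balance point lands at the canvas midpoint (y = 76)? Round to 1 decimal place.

y ≈ 31.4

New total weight: (8 + 8 + 8) + 14 = 38.
Along y: (2448 + 14·y) / 38 = 76 (existing moment 8·86 + 8·127 + 8·93 = 2448) ⇒ y = (2888 − 2448) / 14 ≈ 31.43.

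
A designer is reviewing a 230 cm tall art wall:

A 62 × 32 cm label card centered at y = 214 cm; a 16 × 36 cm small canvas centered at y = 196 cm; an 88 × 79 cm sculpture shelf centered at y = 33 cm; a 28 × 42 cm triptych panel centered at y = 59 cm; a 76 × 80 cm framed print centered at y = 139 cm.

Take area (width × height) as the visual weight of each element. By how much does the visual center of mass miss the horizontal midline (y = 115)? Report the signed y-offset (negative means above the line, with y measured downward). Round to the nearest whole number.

Areas: label card 62·32 = 1984, small canvas 16·36 = 576, sculpture shelf 88·79 = 6952, triptych panel 28·42 = 1176, framed print 76·80 = 6080. Total weight = 16768.
Σw·y = 1984·214 + 576·196 + 6952·33 + 1176·59 + 6080·139 = 1681392, so ȳ = 1681392/16768 ≈ 100.27.
Against y = 115, that's 100.27 − 115 = -14.73.

≈ -15 cm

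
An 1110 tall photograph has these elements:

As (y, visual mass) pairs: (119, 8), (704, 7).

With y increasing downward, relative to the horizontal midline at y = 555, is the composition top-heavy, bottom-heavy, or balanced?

Σw = 8 + 7 = 15.
Σw·y = 8·119 + 7·704 = 5880, so ȳ = 5880/15 ≈ 392.00.
Since 392.0 is above (smaller y than) 555, the composition reads top-heavy.

top-heavy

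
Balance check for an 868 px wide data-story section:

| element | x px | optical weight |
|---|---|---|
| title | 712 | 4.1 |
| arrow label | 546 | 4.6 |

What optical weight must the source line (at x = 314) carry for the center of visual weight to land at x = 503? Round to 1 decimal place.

w ≈ 5.6

Known weights sum to 4.1 + 4.6 = 8.7; their moment is 4.1·712 + 4.6·546 = 5430.8.
For the centroid to hit 503: (5430.8 + w·314) / (8.7 + w) = 503.
So w = (503·8.7 − 5430.8)/(314 − 503) = -1054.7/-189 ≈ 5.58.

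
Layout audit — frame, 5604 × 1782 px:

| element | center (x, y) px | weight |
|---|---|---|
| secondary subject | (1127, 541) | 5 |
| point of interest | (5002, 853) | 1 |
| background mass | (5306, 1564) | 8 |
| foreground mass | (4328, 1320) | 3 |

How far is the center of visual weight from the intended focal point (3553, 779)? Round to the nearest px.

Total weight = 5 + 1 + 8 + 3 = 17.
Σw·x = 5·1127 + 1·5002 + 8·5306 + 3·4328 = 66069, so x̄ = 66069/17 ≈ 3886.41.
Σw·y = 5·541 + 1·853 + 8·1564 + 3·1320 = 20030, so ȳ = 20030/17 ≈ 1178.24.
Relative to (3553, 779): Δ = (333.41, 399.24); |Δ| = √(333.41² + 399.24²) ≈ 520.15.

≈ 520 px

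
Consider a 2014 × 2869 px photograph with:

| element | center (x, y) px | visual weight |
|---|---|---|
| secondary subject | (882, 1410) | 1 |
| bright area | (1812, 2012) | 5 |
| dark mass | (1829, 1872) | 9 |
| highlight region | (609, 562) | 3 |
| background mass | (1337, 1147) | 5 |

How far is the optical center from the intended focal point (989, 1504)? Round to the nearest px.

≈ 531 px

Weights sum to 1 + 5 + 9 + 3 + 5 = 23.
x: (1·882 + 5·1812 + 9·1829 + 3·609 + 5·1337) / 23 = 34915 / 23 ≈ 1518.04
y: (1·1410 + 5·2012 + 9·1872 + 3·562 + 5·1147) / 23 = 35739 / 23 ≈ 1553.87
From (989, 1504): dx = 529.04, dy = 49.87, so the distance is √(dx²+dy²) ≈ 531.39.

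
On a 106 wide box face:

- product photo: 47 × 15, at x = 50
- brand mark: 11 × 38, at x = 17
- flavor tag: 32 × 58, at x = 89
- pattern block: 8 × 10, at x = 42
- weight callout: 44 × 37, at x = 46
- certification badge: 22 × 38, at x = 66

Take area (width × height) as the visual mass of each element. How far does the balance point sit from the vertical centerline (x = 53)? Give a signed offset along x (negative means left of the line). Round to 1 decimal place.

Taking area as weight: product photo 47·15 = 705, brand mark 11·38 = 418, flavor tag 32·58 = 1856, pattern block 8·10 = 80, weight callout 44·37 = 1628, certification badge 22·38 = 836. Sum 5523.
Σw·x = 340964; x̄ = 340964/5523 ≈ 61.74.
Difference: 61.74 − 53 ≈ 8.74.

≈ 8.7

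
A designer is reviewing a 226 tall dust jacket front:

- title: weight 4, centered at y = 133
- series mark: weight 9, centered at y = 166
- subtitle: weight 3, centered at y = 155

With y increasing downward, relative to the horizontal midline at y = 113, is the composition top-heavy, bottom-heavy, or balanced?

bottom-heavy

Weights sum to 4 + 9 + 3 = 16.
y: (4·133 + 9·166 + 3·155) / 16 = 2491 / 16 ≈ 155.69
155.7 lies below (larger y than) the midline 113, so the layout is bottom-heavy.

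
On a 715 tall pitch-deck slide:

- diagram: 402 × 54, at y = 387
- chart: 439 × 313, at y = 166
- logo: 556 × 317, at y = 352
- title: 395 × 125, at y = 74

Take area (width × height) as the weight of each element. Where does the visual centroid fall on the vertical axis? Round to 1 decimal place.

y ≈ 251.9

Taking area as weight: diagram 402·54 = 21708, chart 439·313 = 137407, logo 556·317 = 176252, title 395·125 = 49375. Sum 384742.
Σw·y = 21708·387 + 137407·166 + 176252·352 + 49375·74 = 96905012, so ȳ = 96905012/384742 ≈ 251.87.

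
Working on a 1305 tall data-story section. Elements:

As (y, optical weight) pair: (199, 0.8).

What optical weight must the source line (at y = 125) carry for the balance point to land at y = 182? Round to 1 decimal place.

Known: weight 0.8 with moment 0.8·199 = 159.2.
For the centroid to hit 182: (159.2 + w·125) / (0.8 + w) = 182.
So w = (182·0.8 − 159.2)/(125 − 182) = -13.6/-57 ≈ 0.24.

w ≈ 0.2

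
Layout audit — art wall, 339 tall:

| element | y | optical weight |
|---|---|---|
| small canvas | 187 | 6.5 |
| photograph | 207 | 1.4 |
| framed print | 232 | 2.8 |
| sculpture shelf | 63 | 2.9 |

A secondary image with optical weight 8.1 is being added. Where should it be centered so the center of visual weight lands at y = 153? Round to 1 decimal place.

y ≈ 121.3

After adding the secondary image, total weight = 6.5 + 1.4 + 2.8 + 2.9 + 8.1 = 21.7.
y: need Σw·y = 21.7·153 = 3320.1. Existing = 6.5·187 + 1.4·207 + 2.8·232 + 2.9·63 = 2337.6. Remainder 982.5 / 8.1 ≈ 121.30.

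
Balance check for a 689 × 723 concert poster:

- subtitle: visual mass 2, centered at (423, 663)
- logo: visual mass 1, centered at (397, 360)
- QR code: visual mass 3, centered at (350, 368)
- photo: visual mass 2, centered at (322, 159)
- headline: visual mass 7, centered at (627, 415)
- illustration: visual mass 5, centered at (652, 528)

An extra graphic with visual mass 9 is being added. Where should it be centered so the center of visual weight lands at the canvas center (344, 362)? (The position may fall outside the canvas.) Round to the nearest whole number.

(-68, 205)

New total weight: (2 + 1 + 3 + 2 + 7 + 5) + 9 = 29.
Along x: (10586 + 9·x) / 29 = 344 (existing moment 2·423 + 1·397 + 3·350 + 2·322 + 7·627 + 5·652 = 10586) ⇒ x = (9976 − 10586) / 9 ≈ -67.78.
Along y: (8653 + 9·y) / 29 = 362 (existing moment 2·663 + 1·360 + 3·368 + 2·159 + 7·415 + 5·528 = 8653) ⇒ y = (10498 − 8653) / 9 ≈ 205.00.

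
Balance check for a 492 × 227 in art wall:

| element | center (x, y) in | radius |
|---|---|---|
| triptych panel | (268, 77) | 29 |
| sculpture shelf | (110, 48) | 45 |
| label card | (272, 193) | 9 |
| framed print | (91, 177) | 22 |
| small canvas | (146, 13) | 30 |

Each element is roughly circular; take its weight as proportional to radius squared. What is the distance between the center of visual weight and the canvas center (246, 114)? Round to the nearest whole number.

≈ 109 in

r² weights: triptych panel 29² = 841, sculpture shelf 45² = 2025, label card 9² = 81, framed print 22² = 484, small canvas 30² = 900. Total = 4331.
Σw·x = 841·268 + 2025·110 + 81·272 + 484·91 + 900·146 = 645614, so x̄ = 645614/4331 ≈ 149.07.
Σw·y = 841·77 + 2025·48 + 81·193 + 484·177 + 900·13 = 274958, so ȳ = 274958/4331 ≈ 63.49.
Offset from (246, 114): Δx ≈ -96.93, Δy ≈ -50.51; distance = √(Δx² + Δy²) ≈ 109.30.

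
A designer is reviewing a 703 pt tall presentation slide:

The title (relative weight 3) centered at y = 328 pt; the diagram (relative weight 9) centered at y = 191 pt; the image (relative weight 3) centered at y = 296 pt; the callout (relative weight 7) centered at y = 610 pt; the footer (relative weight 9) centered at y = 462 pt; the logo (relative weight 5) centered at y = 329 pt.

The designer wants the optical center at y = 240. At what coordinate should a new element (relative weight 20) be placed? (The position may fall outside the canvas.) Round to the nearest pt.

With the new element, Σw becomes 3 + 9 + 3 + 7 + 9 + 5 + 20 = 56.
Along y: (13664 + 20·y) / 56 = 240 (existing moment 3·328 + 9·191 + 3·296 + 7·610 + 9·462 + 5·329 = 13664) ⇒ y = (13440 − 13664) / 20 ≈ -11.20.

y ≈ -11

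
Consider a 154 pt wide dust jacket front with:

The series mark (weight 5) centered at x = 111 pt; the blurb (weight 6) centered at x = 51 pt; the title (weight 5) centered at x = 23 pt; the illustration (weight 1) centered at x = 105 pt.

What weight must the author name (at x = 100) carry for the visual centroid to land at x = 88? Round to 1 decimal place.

w ≈ 34.6

Fixed elements: Σw = 5 + 6 + 5 + 1 = 17, Σw·x = 5·111 + 6·51 + 5·23 + 1·105 = 1081.
Balance at x = 88 requires (1081 + w·100) / (17 + w) = 88.
Solving: w = (88·17 − 1081) / (100 − 88) = 415 / 12 ≈ 34.58.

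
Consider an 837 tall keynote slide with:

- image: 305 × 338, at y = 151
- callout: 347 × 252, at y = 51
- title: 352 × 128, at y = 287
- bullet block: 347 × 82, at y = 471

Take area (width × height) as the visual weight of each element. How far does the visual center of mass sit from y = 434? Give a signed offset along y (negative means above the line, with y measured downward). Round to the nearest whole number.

Areas → weights: image 305·338 = 103090, callout 347·252 = 87444, title 352·128 = 45056, bullet block 347·82 = 28454; Σw = 264044.
y-moment: 103090·151 + 87444·51 + 45056·287 + 28454·471 = 46359140; centroid 46359140/264044 ≈ 175.57.
Offset from y = 434: 175.57 − 434 ≈ -258.43.

≈ -258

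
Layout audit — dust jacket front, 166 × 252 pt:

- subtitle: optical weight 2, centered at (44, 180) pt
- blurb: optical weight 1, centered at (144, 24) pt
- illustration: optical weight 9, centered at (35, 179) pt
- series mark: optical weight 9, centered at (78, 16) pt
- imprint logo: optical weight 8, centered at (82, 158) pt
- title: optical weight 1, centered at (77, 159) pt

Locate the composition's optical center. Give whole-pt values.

Σw = 2 + 1 + 9 + 9 + 8 + 1 = 30.
x: moment 1982 / weight 30 ≈ 66.07
y: moment 3562 / weight 30 ≈ 118.73

(66, 119)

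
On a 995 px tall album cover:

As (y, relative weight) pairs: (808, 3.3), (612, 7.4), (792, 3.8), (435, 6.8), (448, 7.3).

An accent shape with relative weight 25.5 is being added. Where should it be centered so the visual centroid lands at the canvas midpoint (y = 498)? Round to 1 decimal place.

New total weight: (3.3 + 7.4 + 3.8 + 6.8 + 7.3) + 25.5 = 54.1.
Along y: (16433.2 + 25.5·y) / 54.1 = 498 (existing moment 3.3·808 + 7.4·612 + 3.8·792 + 6.8·435 + 7.3·448 = 16433.2) ⇒ y = (26941.8 − 16433.2) / 25.5 ≈ 412.10.

y ≈ 412.1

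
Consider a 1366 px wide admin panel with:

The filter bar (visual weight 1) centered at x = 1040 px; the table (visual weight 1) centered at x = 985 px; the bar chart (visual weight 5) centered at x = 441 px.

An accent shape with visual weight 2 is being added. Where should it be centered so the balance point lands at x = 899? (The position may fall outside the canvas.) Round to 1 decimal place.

With the accent shape, Σw becomes 1 + 1 + 5 + 2 = 9.
Along x: (4230 + 2·x) / 9 = 899 (existing moment 1·1040 + 1·985 + 5·441 = 4230) ⇒ x = (8091 − 4230) / 2 ≈ 1930.50.

x ≈ 1930.5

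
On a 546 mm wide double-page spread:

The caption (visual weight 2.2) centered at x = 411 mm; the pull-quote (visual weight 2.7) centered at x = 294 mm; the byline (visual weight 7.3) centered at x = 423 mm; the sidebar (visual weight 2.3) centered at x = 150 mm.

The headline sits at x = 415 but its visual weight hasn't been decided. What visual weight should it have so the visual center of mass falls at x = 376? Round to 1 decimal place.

Known weights sum to 2.2 + 2.7 + 7.3 + 2.3 = 14.5; their moment is 2.2·411 + 2.7·294 + 7.3·423 + 2.3·150 = 5130.9.
For the centroid to hit 376: (5130.9 + w·415) / (14.5 + w) = 376.
So w = (376·14.5 − 5130.9)/(415 − 376) = 321.1/39 ≈ 8.23.

w ≈ 8.2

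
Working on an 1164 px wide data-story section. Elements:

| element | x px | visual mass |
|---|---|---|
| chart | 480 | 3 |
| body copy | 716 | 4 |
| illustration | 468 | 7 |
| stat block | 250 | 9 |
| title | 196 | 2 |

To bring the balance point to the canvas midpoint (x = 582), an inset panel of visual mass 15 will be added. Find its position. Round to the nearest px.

x ≈ 871

With the inset panel, Σw becomes 3 + 4 + 7 + 9 + 2 + 15 = 40.
Along x: (10222 + 15·x) / 40 = 582 (existing moment 3·480 + 4·716 + 7·468 + 9·250 + 2·196 = 10222) ⇒ x = (23280 − 10222) / 15 ≈ 870.53.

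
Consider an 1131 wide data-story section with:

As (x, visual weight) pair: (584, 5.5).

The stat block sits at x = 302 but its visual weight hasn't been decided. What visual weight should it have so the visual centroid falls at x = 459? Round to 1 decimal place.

w ≈ 4.4

The single fixed element contributes weight 5.5, moment 5.5·584 = 3212.0.
Balance at x = 459 requires (3212.0 + w·302) / (5.5 + w) = 459.
Solving: w = (459·5.5 − 3212.0) / (302 − 459) = -687.5 / -157 ≈ 4.38.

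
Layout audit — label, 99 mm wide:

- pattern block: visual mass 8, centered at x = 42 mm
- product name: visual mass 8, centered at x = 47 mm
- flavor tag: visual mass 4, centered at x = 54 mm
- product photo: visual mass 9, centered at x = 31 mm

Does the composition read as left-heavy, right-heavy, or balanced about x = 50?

left-heavy

Weights sum to 8 + 8 + 4 + 9 = 29.
Σw·x = 8·42 + 8·47 + 4·54 + 9·31 = 1207, so x̄ = 1207/29 ≈ 41.62.
41.6 vs midline 50 → left-heavy.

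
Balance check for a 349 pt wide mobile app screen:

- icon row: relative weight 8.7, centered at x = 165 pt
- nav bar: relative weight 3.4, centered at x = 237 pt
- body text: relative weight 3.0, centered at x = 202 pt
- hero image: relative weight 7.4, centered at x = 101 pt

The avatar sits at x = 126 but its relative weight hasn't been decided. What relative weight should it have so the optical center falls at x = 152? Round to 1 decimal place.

Existing Σw = 22.5 (8.7 + 3.4 + 3.0 + 7.4); existing moment 8.7·165 + 3.4·237 + 3.0·202 + 7.4·101 = 3594.7.
For the centroid to hit 152: (3594.7 + w·126) / (22.5 + w) = 152.
Solving: w = (152·22.5 − 3594.7) / (126 − 152) = -174.7 / -26 ≈ 6.72.

w ≈ 6.7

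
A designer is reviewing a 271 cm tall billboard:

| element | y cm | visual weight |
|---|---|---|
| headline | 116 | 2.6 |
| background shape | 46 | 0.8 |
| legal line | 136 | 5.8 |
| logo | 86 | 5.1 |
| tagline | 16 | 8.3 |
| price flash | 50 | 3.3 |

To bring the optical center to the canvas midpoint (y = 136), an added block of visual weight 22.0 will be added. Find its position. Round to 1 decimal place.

New total weight: (2.6 + 0.8 + 5.8 + 5.1 + 8.3 + 3.3) + 22.0 = 47.9.
Along y: (1863.6 + 22.0·y) / 47.9 = 136 (existing moment 2.6·116 + 0.8·46 + 5.8·136 + 5.1·86 + 8.3·16 + 3.3·50 = 1863.6) ⇒ y = (6514.4 − 1863.6) / 22.0 ≈ 211.40.

y ≈ 211.4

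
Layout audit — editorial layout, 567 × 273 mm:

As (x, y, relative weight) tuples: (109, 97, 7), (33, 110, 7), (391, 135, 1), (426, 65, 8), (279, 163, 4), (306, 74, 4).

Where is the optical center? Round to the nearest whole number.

(230, 98)

Weights sum to 7 + 7 + 1 + 8 + 4 + 4 = 31.
Σw·x = 7133; x̄ = 7133/31 ≈ 230.10.
Σw·y = 3052; ȳ = 3052/31 ≈ 98.45.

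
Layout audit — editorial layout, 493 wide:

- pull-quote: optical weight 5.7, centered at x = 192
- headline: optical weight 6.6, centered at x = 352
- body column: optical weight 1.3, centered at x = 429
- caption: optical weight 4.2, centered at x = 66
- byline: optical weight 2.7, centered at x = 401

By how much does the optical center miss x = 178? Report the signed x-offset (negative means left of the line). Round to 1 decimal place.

≈ 82.3

Weights sum to 5.7 + 6.6 + 1.3 + 4.2 + 2.7 = 20.5.
x-moment: 5.7·192 + 6.6·352 + 1.3·429 + 4.2·66 + 2.7·401 = 5335.2; centroid 5335.2/20.5 ≈ 260.25.
Difference: 260.25 − 178 ≈ 82.25.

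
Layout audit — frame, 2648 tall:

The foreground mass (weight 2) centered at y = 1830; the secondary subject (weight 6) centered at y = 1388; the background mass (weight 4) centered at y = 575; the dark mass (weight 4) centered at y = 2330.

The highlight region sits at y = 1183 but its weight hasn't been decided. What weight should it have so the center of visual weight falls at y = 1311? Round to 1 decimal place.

Known weights sum to 2 + 6 + 4 + 4 = 16; their moment is 2·1830 + 6·1388 + 4·575 + 4·2330 = 23608.
Set Σw·y/Σw = 1311: (23608 + 1183w) = 1311·(16 + w).
So w = (1311·16 − 23608)/(1183 − 1311) = -2632/-128 ≈ 20.56.

w ≈ 20.6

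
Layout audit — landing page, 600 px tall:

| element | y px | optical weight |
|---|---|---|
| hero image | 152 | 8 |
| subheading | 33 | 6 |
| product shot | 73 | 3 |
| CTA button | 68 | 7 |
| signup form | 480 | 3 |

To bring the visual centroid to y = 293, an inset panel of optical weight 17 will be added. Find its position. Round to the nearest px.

With the inset panel, Σw becomes 8 + 6 + 3 + 7 + 3 + 17 = 44.
Along y: (3549 + 17·y) / 44 = 293 (existing moment 8·152 + 6·33 + 3·73 + 7·68 + 3·480 = 3549) ⇒ y = (12892 − 3549) / 17 ≈ 549.59.

y ≈ 550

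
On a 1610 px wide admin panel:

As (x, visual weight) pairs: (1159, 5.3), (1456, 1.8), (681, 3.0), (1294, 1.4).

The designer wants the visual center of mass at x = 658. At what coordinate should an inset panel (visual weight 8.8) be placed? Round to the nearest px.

x ≈ 84

After adding the inset panel, total weight = 5.3 + 1.8 + 3.0 + 1.4 + 8.8 = 20.3.
Along x: (12618.1 + 8.8·x) / 20.3 = 658 (existing moment 5.3·1159 + 1.8·1456 + 3.0·681 + 1.4·1294 = 12618.1) ⇒ x = (13357.4 − 12618.1) / 8.8 ≈ 84.01.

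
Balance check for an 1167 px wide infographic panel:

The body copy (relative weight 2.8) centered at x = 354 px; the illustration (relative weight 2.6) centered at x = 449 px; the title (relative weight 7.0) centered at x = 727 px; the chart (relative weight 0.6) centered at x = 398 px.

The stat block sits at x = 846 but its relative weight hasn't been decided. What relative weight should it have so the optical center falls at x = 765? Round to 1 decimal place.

w ≈ 30.4

Fixed elements: Σw = 2.8 + 2.6 + 7.0 + 0.6 = 13.0, Σw·x = 2.8·354 + 2.6·449 + 7.0·727 + 0.6·398 = 7486.4.
Set Σw·x/Σw = 765: (7486.4 + 846w) = 765·(13.0 + w).
So w = (765·13.0 − 7486.4)/(846 − 765) = 2458.6/81 ≈ 30.35.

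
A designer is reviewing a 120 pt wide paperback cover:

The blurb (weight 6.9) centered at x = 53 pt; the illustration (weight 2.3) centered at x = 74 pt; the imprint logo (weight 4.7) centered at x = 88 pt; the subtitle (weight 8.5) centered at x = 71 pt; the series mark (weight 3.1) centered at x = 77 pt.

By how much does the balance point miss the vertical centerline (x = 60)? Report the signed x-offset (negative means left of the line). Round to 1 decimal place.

Total weight = 6.9 + 2.3 + 4.7 + 8.5 + 3.1 = 25.5.
x-moment: 6.9·53 + 2.3·74 + 4.7·88 + 8.5·71 + 3.1·77 = 1791.7; centroid 1791.7/25.5 ≈ 70.26.
Offset from x = 60: 70.26 − 60 ≈ 10.26.

≈ 10.3 pt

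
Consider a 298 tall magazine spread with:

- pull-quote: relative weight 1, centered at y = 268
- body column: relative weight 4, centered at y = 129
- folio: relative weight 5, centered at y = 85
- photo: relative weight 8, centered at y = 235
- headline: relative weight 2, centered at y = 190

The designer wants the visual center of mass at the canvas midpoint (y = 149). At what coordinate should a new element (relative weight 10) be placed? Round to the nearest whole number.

With the new element, Σw becomes 1 + 4 + 5 + 8 + 2 + 10 = 30.
Along y: (3469 + 10·y) / 30 = 149 (existing moment 1·268 + 4·129 + 5·85 + 8·235 + 2·190 = 3469) ⇒ y = (4470 − 3469) / 10 ≈ 100.10.

y ≈ 100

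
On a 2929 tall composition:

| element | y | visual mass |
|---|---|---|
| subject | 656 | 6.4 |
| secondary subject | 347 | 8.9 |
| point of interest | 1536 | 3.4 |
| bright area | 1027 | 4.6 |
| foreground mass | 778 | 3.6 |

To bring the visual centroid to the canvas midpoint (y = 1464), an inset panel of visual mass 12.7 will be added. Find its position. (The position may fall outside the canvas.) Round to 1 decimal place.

New total weight: (6.4 + 8.9 + 3.4 + 4.6 + 3.6) + 12.7 = 39.6.
Along y: (20034.1 + 12.7·y) / 39.6 = 1464 (existing moment 6.4·656 + 8.9·347 + 3.4·1536 + 4.6·1027 + 3.6·778 = 20034.1) ⇒ y = (57974.4 − 20034.1) / 12.7 ≈ 2987.43.

y ≈ 2987.4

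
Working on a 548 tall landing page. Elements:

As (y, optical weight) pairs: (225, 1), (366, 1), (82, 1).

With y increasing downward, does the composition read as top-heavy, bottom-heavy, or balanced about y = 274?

Total weight = 1 + 1 + 1 = 3.
y-moment: 1·225 + 1·366 + 1·82 = 673; centroid 673/3 ≈ 224.33.
Since 224.3 is above (smaller y than) 274, the composition reads top-heavy.

top-heavy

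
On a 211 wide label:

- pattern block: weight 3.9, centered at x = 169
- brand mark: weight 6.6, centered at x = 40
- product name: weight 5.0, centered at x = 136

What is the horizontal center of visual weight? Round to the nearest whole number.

Total weight = 3.9 + 6.6 + 5.0 = 15.5.
Σw·x = 3.9·169 + 6.6·40 + 5.0·136 = 1603.1, so x̄ = 1603.1/15.5 ≈ 103.43.

x ≈ 103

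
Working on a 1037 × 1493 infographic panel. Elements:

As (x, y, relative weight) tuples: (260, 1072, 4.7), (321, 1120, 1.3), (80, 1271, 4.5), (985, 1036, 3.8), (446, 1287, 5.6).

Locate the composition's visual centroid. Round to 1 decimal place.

Weights sum to 4.7 + 1.3 + 4.5 + 3.8 + 5.6 = 19.9.
Σw·x = 4.7·260 + 1.3·321 + 4.5·80 + 3.8·985 + 5.6·446 = 8239.9, so x̄ = 8239.9/19.9 ≈ 414.07.
Σw·y = 4.7·1072 + 1.3·1120 + 4.5·1271 + 3.8·1036 + 5.6·1287 = 23357.9, so ȳ = 23357.9/19.9 ≈ 1173.76.

(414.1, 1173.8)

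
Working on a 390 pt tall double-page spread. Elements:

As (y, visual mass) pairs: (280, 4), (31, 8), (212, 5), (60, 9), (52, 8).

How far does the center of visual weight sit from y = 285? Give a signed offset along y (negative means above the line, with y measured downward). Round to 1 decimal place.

≈ -185.5 pt

Weights sum to 4 + 8 + 5 + 9 + 8 = 34.
Σw·y = 4·280 + 8·31 + 5·212 + 9·60 + 8·52 = 3384, so ȳ = 3384/34 ≈ 99.53.
Against y = 285, that's 99.53 − 285 = -185.47.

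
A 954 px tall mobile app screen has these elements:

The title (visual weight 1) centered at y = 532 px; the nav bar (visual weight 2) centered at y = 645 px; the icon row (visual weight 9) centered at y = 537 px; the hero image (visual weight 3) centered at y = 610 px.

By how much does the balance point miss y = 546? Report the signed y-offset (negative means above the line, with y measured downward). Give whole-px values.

≈ 20 px

Weights sum to 1 + 2 + 9 + 3 = 15.
y-moment: 1·532 + 2·645 + 9·537 + 3·610 = 8485; centroid 8485/15 ≈ 565.67.
Offset from y = 546: 565.67 − 546 ≈ 19.67.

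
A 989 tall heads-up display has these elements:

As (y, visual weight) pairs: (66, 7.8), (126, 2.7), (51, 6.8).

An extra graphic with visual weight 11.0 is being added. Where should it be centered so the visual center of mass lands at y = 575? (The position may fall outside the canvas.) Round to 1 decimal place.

y ≈ 1370.1

After adding the extra graphic, total weight = 7.8 + 2.7 + 6.8 + 11.0 = 28.3.
Along y: (1201.8 + 11.0·y) / 28.3 = 575 (existing moment 7.8·66 + 2.7·126 + 6.8·51 = 1201.8) ⇒ y = (16272.5 − 1201.8) / 11.0 ≈ 1370.06.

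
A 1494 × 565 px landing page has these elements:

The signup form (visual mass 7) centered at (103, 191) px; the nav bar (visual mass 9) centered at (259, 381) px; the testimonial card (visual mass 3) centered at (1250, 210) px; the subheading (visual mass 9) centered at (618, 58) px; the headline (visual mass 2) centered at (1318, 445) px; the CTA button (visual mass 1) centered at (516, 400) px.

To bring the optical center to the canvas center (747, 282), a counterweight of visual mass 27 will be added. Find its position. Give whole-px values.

(1030, 339)

With the counterweight, Σw becomes 7 + 9 + 3 + 9 + 2 + 1 + 27 = 58.
Along x: (15516 + 27·x) / 58 = 747 (existing moment 7·103 + 9·259 + 3·1250 + 9·618 + 2·1318 + 1·516 = 15516) ⇒ x = (43326 − 15516) / 27 ≈ 1030.00.
Along y: (7208 + 27·y) / 58 = 282 (existing moment 7·191 + 9·381 + 3·210 + 9·58 + 2·445 + 1·400 = 7208) ⇒ y = (16356 − 7208) / 27 ≈ 338.81.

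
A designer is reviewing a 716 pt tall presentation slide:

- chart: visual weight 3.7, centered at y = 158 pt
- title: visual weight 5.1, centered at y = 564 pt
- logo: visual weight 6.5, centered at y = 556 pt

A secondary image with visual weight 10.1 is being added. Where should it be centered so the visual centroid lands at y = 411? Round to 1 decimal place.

After adding the secondary image, total weight = 3.7 + 5.1 + 6.5 + 10.1 = 25.4.
Along y: (7075.0 + 10.1·y) / 25.4 = 411 (existing moment 3.7·158 + 5.1·564 + 6.5·556 = 7075.0) ⇒ y = (10439.4 − 7075.0) / 10.1 ≈ 333.11.

y ≈ 333.1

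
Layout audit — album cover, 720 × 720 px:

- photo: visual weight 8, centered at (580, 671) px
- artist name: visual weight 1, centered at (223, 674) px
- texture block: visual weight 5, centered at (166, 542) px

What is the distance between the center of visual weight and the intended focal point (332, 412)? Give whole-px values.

Σw = 8 + 1 + 5 = 14.
x-moment: 8·580 + 1·223 + 5·166 = 5693; centroid 5693/14 ≈ 406.64.
y-moment: 8·671 + 1·674 + 5·542 = 8752; centroid 8752/14 ≈ 625.14.
Offset from (332, 412): Δx ≈ 74.64, Δy ≈ 213.14; distance = √(Δx² + Δy²) ≈ 225.83.

≈ 226 px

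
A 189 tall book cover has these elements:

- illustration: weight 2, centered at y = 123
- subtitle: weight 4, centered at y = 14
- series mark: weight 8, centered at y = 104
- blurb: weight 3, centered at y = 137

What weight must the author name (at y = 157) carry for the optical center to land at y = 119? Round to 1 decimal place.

Fixed elements: Σw = 2 + 4 + 8 + 3 = 17, Σw·y = 2·123 + 4·14 + 8·104 + 3·137 = 1545.
Set Σw·y/Σw = 119: (1545 + 157w) = 119·(17 + w).
Solving: w = (119·17 − 1545) / (157 − 119) = 478 / 38 ≈ 12.58.

w ≈ 12.6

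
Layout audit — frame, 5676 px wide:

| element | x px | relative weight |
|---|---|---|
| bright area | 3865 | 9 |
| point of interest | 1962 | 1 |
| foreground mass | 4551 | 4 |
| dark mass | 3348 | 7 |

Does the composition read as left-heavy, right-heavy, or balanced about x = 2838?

Total weight = 9 + 1 + 4 + 7 = 21.
x: (9·3865 + 1·1962 + 4·4551 + 7·3348) / 21 = 78387 / 21 ≈ 3732.71
3732.7 lies right of the midline 2838, so the layout is right-heavy.

right-heavy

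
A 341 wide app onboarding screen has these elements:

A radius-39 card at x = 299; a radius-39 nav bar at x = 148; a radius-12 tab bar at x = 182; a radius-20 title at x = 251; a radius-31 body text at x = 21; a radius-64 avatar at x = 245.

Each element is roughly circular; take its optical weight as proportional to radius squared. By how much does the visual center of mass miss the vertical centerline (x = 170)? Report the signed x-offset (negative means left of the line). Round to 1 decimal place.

Weights ∝ r²: card 39² = 1521, nav bar 39² = 1521, tab bar 12² = 144, title 20² = 400, body text 31² = 961, avatar 64² = 4096; Σw = 8643.
Σw·x = 1521·299 + 1521·148 + 144·182 + 400·251 + 961·21 + 4096·245 = 1830196, so x̄ = 1830196/8643 ≈ 211.75.
Against x = 170, that's 211.75 − 170 = 41.75.

≈ 41.8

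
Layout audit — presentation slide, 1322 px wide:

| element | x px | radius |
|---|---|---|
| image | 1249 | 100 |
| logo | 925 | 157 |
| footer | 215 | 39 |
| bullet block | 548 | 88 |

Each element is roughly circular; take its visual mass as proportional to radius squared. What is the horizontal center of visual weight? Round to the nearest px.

x ≈ 908

Weights ∝ r²: image 100² = 10000, logo 157² = 24649, footer 39² = 1521, bullet block 88² = 7744; Σw = 43914.
Σw·x = 10000·1249 + 24649·925 + 1521·215 + 7744·548 = 39861052, so x̄ = 39861052/43914 ≈ 907.71.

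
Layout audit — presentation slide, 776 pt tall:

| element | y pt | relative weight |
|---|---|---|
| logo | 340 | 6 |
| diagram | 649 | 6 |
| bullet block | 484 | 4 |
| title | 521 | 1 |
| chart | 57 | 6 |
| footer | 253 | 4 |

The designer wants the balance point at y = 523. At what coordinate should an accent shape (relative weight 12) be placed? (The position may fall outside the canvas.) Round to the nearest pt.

After adding the accent shape, total weight = 6 + 6 + 4 + 1 + 6 + 4 + 12 = 39.
y: target moment 39×523 = 20397; current 6·340 + 6·649 + 4·484 + 1·521 + 6·57 + 4·253 = 9745; the accent shape supplies 10652, so y = 10652/12 ≈ 887.67.

y ≈ 888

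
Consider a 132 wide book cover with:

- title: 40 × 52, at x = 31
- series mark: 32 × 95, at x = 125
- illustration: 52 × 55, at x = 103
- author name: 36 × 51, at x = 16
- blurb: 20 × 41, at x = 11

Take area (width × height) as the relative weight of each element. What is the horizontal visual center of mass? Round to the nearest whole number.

x ≈ 73

Taking area as weight: title 40·52 = 2080, series mark 32·95 = 3040, illustration 52·55 = 2860, author name 36·51 = 1836, blurb 20·41 = 820. Sum 10636.
x: (2080·31 + 3040·125 + 2860·103 + 1836·16 + 820·11) / 10636 = 777456 / 10636 ≈ 73.10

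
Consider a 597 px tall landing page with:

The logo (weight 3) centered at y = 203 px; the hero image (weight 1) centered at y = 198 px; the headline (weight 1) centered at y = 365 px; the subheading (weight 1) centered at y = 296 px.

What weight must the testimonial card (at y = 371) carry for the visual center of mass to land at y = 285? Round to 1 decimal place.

w ≈ 2.8

Fixed elements: Σw = 3 + 1 + 1 + 1 = 6, Σw·y = 3·203 + 1·198 + 1·365 + 1·296 = 1468.
Set Σw·y/Σw = 285: (1468 + 371w) = 285·(6 + w).
So w = (285·6 − 1468)/(371 − 285) = 242/86 ≈ 2.81.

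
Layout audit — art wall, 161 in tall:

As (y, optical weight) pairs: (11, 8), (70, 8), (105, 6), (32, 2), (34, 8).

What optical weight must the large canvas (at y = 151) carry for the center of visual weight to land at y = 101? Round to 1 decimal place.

w ≈ 32.4

Known weights sum to 8 + 8 + 6 + 2 + 8 = 32; their moment is 8·11 + 8·70 + 6·105 + 2·32 + 8·34 = 1614.
Set Σw·y/Σw = 101: (1614 + 151w) = 101·(32 + w).
Rearranging, w·(151 − 101) = 101·32 − 1614 = 1618, so w ≈ 1618/50 = 32.36.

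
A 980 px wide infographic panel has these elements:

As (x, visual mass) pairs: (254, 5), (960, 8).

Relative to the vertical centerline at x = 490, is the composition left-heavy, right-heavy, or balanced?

right-heavy

Weights sum to 5 + 8 = 13.
x-moment: 5·254 + 8·960 = 8950; centroid 8950/13 ≈ 688.46.
688.5 vs midline 490 → right-heavy.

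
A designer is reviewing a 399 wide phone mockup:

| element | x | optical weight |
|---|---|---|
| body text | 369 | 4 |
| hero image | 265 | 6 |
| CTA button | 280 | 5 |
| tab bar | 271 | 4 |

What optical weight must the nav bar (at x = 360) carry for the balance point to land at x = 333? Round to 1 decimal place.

w ≈ 28.8

Known weights sum to 4 + 6 + 5 + 4 = 19; their moment is 4·369 + 6·265 + 5·280 + 4·271 = 5550.
For the centroid to hit 333: (5550 + w·360) / (19 + w) = 333.
Rearranging, w·(360 − 333) = 333·19 − 5550 = 777, so w ≈ 777/27 = 28.78.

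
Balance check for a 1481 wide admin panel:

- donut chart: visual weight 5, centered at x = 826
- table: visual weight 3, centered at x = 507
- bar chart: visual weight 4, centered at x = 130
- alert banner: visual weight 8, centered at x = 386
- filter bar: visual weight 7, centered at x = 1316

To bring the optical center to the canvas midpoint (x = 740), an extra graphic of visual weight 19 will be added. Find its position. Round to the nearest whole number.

x ≈ 819

New total weight: (5 + 3 + 4 + 8 + 7) + 19 = 46.
x: target moment 46×740 = 34040; current 5·826 + 3·507 + 4·130 + 8·386 + 7·1316 = 18471; the extra graphic supplies 15569, so x = 15569/19 ≈ 819.42.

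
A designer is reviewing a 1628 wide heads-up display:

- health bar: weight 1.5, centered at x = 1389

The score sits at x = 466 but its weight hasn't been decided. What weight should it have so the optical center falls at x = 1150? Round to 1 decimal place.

The single fixed element contributes weight 1.5, moment 1.5·1389 = 2083.5.
For the centroid to hit 1150: (2083.5 + w·466) / (1.5 + w) = 1150.
So w = (1150·1.5 − 2083.5)/(466 − 1150) = -358.5/-684 ≈ 0.52.

w ≈ 0.5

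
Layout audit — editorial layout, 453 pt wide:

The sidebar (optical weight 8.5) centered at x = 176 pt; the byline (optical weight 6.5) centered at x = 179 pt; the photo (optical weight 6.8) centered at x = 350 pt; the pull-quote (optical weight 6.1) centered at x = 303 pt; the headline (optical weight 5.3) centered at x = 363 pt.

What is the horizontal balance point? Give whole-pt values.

Total weight = 8.5 + 6.5 + 6.8 + 6.1 + 5.3 = 33.2.
Σw·x = 8.5·176 + 6.5·179 + 6.8·350 + 6.1·303 + 5.3·363 = 8811.7, so x̄ = 8811.7/33.2 ≈ 265.41.

x ≈ 265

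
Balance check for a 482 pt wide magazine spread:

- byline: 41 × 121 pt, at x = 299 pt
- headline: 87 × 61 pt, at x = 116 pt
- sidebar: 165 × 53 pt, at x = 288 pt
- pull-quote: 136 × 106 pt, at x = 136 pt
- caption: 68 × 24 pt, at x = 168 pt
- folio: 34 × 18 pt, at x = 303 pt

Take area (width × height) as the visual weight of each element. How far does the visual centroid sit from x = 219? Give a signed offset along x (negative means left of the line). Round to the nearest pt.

≈ -22 pt

Areas: byline 41·121 = 4961, headline 87·61 = 5307, sidebar 165·53 = 8745, pull-quote 136·106 = 14416, caption 68·24 = 1632, folio 34·18 = 612. Total weight = 35673.
Σw·x = 4961·299 + 5307·116 + 8745·288 + 14416·136 + 1632·168 + 612·303 = 7037699, so x̄ = 7037699/35673 ≈ 197.28.
Difference: 197.28 − 219 ≈ -21.72.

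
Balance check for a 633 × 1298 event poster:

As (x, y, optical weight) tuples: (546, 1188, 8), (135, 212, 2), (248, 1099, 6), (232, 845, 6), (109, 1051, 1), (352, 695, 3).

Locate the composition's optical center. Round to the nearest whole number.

Total weight = 8 + 2 + 6 + 6 + 1 + 3 = 26.
Σw·x = 8·546 + 2·135 + 6·248 + 6·232 + 1·109 + 3·352 = 8683, so x̄ = 8683/26 ≈ 333.96.
Σw·y = 8·1188 + 2·212 + 6·1099 + 6·845 + 1·1051 + 3·695 = 24728, so ȳ = 24728/26 ≈ 951.08.

(334, 951)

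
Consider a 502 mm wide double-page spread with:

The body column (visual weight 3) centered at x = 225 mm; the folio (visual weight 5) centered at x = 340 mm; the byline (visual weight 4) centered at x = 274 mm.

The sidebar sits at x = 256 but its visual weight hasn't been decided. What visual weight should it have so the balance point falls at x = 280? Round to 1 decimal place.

w ≈ 4.6

Existing Σw = 12 (3 + 5 + 4); existing moment 3·225 + 5·340 + 4·274 = 3471.
Set Σw·x/Σw = 280: (3471 + 256w) = 280·(12 + w).
So w = (280·12 − 3471)/(256 − 280) = -111/-24 ≈ 4.62.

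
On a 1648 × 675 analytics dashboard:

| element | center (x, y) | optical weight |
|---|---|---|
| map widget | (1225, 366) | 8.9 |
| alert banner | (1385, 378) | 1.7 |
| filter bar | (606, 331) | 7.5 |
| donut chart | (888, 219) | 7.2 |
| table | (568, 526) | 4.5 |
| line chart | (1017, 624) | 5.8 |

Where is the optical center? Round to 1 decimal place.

(917.1, 391.7)

Total weight = 8.9 + 1.7 + 7.5 + 7.2 + 4.5 + 5.8 = 35.6.
x-moment: 8.9·1225 + 1.7·1385 + 7.5·606 + 7.2·888 + 4.5·568 + 5.8·1017 = 32650.2; centroid 32650.2/35.6 ≈ 917.14.
y-moment: 8.9·366 + 1.7·378 + 7.5·331 + 7.2·219 + 4.5·526 + 5.8·624 = 13945.5; centroid 13945.5/35.6 ≈ 391.73.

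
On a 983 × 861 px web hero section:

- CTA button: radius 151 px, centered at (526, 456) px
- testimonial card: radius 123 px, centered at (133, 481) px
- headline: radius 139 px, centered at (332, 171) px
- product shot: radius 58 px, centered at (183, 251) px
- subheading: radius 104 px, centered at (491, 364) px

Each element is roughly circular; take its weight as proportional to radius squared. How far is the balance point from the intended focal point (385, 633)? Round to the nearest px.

≈ 273 px

r² weights: CTA button 151² = 22801, testimonial card 123² = 15129, headline 139² = 19321, product shot 58² = 3364, subheading 104² = 10816. Total = 71431.
Σw·x = 22801·526 + 15129·133 + 19321·332 + 3364·183 + 10816·491 = 26346323, so x̄ = 26346323/71431 ≈ 368.84.
Σw·y = 22801·456 + 15129·481 + 19321·171 + 3364·251 + 10816·364 = 25759584, so ȳ = 25759584/71431 ≈ 360.62.
Relative to (385, 633): Δ = (-16.16, -272.38); |Δ| = √(-16.16² + -272.38²) ≈ 272.86.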